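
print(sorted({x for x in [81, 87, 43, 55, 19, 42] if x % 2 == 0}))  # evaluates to [42]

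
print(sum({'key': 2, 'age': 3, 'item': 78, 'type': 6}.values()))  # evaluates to 89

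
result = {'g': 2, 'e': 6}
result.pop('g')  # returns 2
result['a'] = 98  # {'e': 6, 'a': 98}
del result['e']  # {'a': 98}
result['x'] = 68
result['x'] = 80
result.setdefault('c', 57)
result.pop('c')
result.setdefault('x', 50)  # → 80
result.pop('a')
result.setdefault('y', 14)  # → 14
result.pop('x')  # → 80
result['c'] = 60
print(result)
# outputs {'y': 14, 'c': 60}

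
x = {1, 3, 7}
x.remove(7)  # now {1, 3}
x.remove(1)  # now {3}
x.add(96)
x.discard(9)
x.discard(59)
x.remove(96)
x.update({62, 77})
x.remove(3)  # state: {62, 77}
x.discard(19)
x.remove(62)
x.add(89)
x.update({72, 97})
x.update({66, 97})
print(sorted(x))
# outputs [66, 72, 77, 89, 97]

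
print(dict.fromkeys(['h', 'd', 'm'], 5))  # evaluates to {'h': 5, 'd': 5, 'm': 5}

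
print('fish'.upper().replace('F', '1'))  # 1ISH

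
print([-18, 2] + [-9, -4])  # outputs [-18, 2, -9, -4]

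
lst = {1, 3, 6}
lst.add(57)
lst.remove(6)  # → {1, 3, 57}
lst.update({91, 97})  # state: {1, 3, 57, 91, 97}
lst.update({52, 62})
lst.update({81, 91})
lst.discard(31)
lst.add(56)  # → {1, 3, 52, 56, 57, 62, 81, 91, 97}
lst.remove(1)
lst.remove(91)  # {3, 52, 56, 57, 62, 81, 97}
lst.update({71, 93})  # {3, 52, 56, 57, 62, 71, 81, 93, 97}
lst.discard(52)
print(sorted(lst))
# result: [3, 56, 57, 62, 71, 81, 93, 97]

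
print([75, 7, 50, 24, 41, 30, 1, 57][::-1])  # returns [57, 1, 30, 41, 24, 50, 7, 75]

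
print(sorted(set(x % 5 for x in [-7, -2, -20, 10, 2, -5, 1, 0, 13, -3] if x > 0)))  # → [0, 1, 2, 3]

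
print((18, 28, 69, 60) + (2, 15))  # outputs (18, 28, 69, 60, 2, 15)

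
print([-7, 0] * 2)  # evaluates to [-7, 0, -7, 0]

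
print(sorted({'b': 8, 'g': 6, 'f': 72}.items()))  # [('b', 8), ('f', 72), ('g', 6)]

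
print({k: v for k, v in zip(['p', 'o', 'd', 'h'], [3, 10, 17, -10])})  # {'p': 3, 'o': 10, 'd': 17, 'h': -10}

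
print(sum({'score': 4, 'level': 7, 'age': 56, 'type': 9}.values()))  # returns 76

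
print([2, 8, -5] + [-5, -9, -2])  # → [2, 8, -5, -5, -9, -2]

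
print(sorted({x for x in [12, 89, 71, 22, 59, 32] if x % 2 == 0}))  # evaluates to [12, 22, 32]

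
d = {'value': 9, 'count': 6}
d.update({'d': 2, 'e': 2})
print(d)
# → {'value': 9, 'count': 6, 'd': 2, 'e': 2}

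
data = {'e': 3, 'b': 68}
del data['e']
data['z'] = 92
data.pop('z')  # 92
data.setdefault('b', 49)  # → 68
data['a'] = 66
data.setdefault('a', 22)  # 66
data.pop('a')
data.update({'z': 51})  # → {'b': 68, 'z': 51}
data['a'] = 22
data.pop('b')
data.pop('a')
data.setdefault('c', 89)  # 89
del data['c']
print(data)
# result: {'z': 51}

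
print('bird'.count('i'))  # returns 1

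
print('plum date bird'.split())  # ['plum', 'date', 'bird']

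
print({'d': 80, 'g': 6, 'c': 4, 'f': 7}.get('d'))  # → 80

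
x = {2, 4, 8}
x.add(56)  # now {2, 4, 8, 56}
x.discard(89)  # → {2, 4, 8, 56}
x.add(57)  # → {2, 4, 8, 56, 57}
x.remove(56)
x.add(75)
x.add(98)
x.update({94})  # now {2, 4, 8, 57, 75, 94, 98}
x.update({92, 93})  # {2, 4, 8, 57, 75, 92, 93, 94, 98}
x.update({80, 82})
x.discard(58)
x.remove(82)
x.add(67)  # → {2, 4, 8, 57, 67, 75, 80, 92, 93, 94, 98}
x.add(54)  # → {2, 4, 8, 54, 57, 67, 75, 80, 92, 93, 94, 98}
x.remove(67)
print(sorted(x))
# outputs [2, 4, 8, 54, 57, 75, 80, 92, 93, 94, 98]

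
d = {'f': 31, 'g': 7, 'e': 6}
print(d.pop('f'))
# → 31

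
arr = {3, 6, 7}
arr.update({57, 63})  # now {3, 6, 7, 57, 63}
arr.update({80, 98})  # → {3, 6, 7, 57, 63, 80, 98}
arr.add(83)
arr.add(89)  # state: {3, 6, 7, 57, 63, 80, 83, 89, 98}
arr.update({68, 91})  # {3, 6, 7, 57, 63, 68, 80, 83, 89, 91, 98}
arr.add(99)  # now {3, 6, 7, 57, 63, 68, 80, 83, 89, 91, 98, 99}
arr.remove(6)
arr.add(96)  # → {3, 7, 57, 63, 68, 80, 83, 89, 91, 96, 98, 99}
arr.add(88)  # {3, 7, 57, 63, 68, 80, 83, 88, 89, 91, 96, 98, 99}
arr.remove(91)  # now {3, 7, 57, 63, 68, 80, 83, 88, 89, 96, 98, 99}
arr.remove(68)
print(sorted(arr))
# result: [3, 7, 57, 63, 80, 83, 88, 89, 96, 98, 99]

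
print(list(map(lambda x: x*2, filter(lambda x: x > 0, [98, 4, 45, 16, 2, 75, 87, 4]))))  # [196, 8, 90, 32, 4, 150, 174, 8]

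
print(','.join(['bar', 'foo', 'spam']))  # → bar,foo,spam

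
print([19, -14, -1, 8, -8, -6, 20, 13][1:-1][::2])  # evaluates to [-14, 8, -6]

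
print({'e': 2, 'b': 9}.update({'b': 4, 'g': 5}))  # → None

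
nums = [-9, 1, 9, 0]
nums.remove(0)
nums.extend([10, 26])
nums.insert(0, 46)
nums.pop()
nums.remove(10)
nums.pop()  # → 9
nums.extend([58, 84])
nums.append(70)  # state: [46, -9, 1, 58, 84, 70]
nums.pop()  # 70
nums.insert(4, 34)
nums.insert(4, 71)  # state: [46, -9, 1, 58, 71, 34, 84]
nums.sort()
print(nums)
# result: [-9, 1, 34, 46, 58, 71, 84]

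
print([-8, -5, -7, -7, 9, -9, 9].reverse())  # None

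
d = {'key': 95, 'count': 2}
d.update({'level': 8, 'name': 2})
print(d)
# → {'key': 95, 'count': 2, 'level': 8, 'name': 2}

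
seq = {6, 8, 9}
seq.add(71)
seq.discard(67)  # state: {6, 8, 9, 71}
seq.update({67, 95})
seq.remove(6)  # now {8, 9, 67, 71, 95}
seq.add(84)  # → {8, 9, 67, 71, 84, 95}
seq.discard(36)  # {8, 9, 67, 71, 84, 95}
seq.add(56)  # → {8, 9, 56, 67, 71, 84, 95}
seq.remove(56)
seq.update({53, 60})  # {8, 9, 53, 60, 67, 71, 84, 95}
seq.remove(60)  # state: {8, 9, 53, 67, 71, 84, 95}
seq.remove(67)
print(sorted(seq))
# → [8, 9, 53, 71, 84, 95]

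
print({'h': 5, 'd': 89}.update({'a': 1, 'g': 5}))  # None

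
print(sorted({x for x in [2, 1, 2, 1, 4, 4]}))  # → [1, 2, 4]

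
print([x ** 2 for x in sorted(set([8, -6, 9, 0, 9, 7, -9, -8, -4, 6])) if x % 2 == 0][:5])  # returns [64, 36, 16, 0, 36]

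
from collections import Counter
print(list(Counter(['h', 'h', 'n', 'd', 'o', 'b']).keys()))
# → ['h', 'n', 'd', 'o', 'b']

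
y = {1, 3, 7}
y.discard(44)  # {1, 3, 7}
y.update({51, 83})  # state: {1, 3, 7, 51, 83}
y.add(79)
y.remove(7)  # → {1, 3, 51, 79, 83}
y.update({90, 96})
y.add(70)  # {1, 3, 51, 70, 79, 83, 90, 96}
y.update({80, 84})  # {1, 3, 51, 70, 79, 80, 83, 84, 90, 96}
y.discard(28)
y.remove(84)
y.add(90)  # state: {1, 3, 51, 70, 79, 80, 83, 90, 96}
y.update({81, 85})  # {1, 3, 51, 70, 79, 80, 81, 83, 85, 90, 96}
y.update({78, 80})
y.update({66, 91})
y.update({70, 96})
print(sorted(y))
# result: [1, 3, 51, 66, 70, 78, 79, 80, 81, 83, 85, 90, 91, 96]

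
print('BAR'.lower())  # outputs bar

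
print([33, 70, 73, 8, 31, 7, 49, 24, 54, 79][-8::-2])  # [73, 33]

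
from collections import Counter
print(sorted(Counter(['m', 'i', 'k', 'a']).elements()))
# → ['a', 'i', 'k', 'm']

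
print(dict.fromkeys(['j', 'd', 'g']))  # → {'j': None, 'd': None, 'g': None}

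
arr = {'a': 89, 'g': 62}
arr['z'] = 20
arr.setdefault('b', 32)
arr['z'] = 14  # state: {'a': 89, 'g': 62, 'z': 14, 'b': 32}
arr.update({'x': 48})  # {'a': 89, 'g': 62, 'z': 14, 'b': 32, 'x': 48}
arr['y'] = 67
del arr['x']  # {'a': 89, 'g': 62, 'z': 14, 'b': 32, 'y': 67}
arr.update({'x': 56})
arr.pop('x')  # 56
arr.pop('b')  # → 32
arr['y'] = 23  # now {'a': 89, 'g': 62, 'z': 14, 'y': 23}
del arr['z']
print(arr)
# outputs {'a': 89, 'g': 62, 'y': 23}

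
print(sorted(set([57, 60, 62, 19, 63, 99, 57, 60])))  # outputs [19, 57, 60, 62, 63, 99]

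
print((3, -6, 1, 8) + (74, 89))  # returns (3, -6, 1, 8, 74, 89)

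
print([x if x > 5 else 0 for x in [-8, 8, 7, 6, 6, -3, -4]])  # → [0, 8, 7, 6, 6, 0, 0]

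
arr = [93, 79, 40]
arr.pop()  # 40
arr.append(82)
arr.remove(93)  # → [79, 82]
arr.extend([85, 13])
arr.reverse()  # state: [13, 85, 82, 79]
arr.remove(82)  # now [13, 85, 79]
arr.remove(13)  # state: [85, 79]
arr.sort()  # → [79, 85]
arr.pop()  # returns 85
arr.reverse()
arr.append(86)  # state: [79, 86]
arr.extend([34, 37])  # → [79, 86, 34, 37]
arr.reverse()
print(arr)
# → [37, 34, 86, 79]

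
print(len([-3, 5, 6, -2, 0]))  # 5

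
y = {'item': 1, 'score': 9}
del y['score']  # {'item': 1}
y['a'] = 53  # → {'item': 1, 'a': 53}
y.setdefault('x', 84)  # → 84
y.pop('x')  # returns 84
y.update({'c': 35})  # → {'item': 1, 'a': 53, 'c': 35}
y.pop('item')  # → 1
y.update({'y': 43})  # {'a': 53, 'c': 35, 'y': 43}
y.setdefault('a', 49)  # 53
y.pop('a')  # 53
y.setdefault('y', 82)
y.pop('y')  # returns 43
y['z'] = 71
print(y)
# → {'c': 35, 'z': 71}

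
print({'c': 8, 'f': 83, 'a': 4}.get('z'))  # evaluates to None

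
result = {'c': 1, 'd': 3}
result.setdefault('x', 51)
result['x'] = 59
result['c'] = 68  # {'c': 68, 'd': 3, 'x': 59}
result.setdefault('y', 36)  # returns 36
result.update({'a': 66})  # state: {'c': 68, 'd': 3, 'x': 59, 'y': 36, 'a': 66}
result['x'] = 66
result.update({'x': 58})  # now {'c': 68, 'd': 3, 'x': 58, 'y': 36, 'a': 66}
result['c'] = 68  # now {'c': 68, 'd': 3, 'x': 58, 'y': 36, 'a': 66}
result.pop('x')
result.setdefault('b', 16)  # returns 16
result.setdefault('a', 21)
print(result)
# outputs {'c': 68, 'd': 3, 'y': 36, 'a': 66, 'b': 16}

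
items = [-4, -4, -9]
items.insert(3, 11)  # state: [-4, -4, -9, 11]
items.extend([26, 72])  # [-4, -4, -9, 11, 26, 72]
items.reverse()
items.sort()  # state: [-9, -4, -4, 11, 26, 72]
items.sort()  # [-9, -4, -4, 11, 26, 72]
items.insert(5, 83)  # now [-9, -4, -4, 11, 26, 83, 72]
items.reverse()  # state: [72, 83, 26, 11, -4, -4, -9]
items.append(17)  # [72, 83, 26, 11, -4, -4, -9, 17]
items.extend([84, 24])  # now [72, 83, 26, 11, -4, -4, -9, 17, 84, 24]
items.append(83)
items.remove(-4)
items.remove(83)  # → [72, 26, 11, -4, -9, 17, 84, 24, 83]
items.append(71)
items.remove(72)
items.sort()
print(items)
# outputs [-9, -4, 11, 17, 24, 26, 71, 83, 84]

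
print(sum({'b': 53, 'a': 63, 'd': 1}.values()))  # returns 117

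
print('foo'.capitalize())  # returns Foo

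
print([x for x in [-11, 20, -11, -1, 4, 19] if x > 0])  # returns [20, 4, 19]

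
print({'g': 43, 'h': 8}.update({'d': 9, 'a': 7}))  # None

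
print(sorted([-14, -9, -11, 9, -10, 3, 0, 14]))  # [-14, -11, -10, -9, 0, 3, 9, 14]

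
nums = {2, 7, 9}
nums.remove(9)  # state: {2, 7}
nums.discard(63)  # {2, 7}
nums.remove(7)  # {2}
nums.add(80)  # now {2, 80}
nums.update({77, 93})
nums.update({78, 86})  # {2, 77, 78, 80, 86, 93}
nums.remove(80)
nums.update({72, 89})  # {2, 72, 77, 78, 86, 89, 93}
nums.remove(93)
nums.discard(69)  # {2, 72, 77, 78, 86, 89}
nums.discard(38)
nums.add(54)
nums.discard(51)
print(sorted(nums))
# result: [2, 54, 72, 77, 78, 86, 89]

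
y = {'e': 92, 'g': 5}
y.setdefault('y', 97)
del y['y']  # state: {'e': 92, 'g': 5}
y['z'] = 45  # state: {'e': 92, 'g': 5, 'z': 45}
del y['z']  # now {'e': 92, 'g': 5}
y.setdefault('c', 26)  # 26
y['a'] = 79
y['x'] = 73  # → {'e': 92, 'g': 5, 'c': 26, 'a': 79, 'x': 73}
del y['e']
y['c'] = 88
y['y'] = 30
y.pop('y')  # 30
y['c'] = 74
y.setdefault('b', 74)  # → 74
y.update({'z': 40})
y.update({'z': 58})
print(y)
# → {'g': 5, 'c': 74, 'a': 79, 'x': 73, 'b': 74, 'z': 58}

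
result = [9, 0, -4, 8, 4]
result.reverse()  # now [4, 8, -4, 0, 9]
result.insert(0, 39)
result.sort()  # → [-4, 0, 4, 8, 9, 39]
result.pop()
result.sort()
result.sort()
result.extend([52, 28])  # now [-4, 0, 4, 8, 9, 52, 28]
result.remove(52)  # [-4, 0, 4, 8, 9, 28]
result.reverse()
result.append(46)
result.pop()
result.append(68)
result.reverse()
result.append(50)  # [68, -4, 0, 4, 8, 9, 28, 50]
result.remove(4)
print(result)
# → [68, -4, 0, 8, 9, 28, 50]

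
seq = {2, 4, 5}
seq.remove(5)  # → {2, 4}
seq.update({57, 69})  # {2, 4, 57, 69}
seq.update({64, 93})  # {2, 4, 57, 64, 69, 93}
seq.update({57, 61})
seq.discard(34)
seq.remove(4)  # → {2, 57, 61, 64, 69, 93}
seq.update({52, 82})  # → {2, 52, 57, 61, 64, 69, 82, 93}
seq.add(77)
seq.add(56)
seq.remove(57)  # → {2, 52, 56, 61, 64, 69, 77, 82, 93}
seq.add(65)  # {2, 52, 56, 61, 64, 65, 69, 77, 82, 93}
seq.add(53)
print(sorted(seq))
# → [2, 52, 53, 56, 61, 64, 65, 69, 77, 82, 93]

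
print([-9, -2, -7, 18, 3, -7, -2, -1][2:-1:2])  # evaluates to [-7, 3, -2]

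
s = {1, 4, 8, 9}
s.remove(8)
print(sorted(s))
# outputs [1, 4, 9]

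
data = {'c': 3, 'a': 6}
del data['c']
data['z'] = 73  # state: {'a': 6, 'z': 73}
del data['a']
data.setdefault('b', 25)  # 25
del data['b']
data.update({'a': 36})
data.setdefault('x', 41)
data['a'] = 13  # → {'z': 73, 'a': 13, 'x': 41}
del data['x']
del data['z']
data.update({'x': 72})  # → {'a': 13, 'x': 72}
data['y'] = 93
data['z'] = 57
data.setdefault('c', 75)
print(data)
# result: {'a': 13, 'x': 72, 'y': 93, 'z': 57, 'c': 75}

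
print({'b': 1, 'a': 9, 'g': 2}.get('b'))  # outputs 1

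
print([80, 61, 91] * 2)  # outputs [80, 61, 91, 80, 61, 91]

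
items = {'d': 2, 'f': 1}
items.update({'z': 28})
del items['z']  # {'d': 2, 'f': 1}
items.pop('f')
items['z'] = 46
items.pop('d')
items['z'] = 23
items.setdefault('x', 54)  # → 54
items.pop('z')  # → 23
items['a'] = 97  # {'x': 54, 'a': 97}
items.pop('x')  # 54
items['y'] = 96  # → {'a': 97, 'y': 96}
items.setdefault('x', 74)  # 74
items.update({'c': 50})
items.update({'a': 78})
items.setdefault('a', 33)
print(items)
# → {'a': 78, 'y': 96, 'x': 74, 'c': 50}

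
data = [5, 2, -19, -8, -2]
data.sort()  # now [-19, -8, -2, 2, 5]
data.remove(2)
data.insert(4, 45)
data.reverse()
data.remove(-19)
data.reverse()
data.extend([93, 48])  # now [-8, -2, 5, 45, 93, 48]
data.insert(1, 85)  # [-8, 85, -2, 5, 45, 93, 48]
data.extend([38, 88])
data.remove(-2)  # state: [-8, 85, 5, 45, 93, 48, 38, 88]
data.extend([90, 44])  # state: [-8, 85, 5, 45, 93, 48, 38, 88, 90, 44]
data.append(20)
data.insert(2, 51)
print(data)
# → [-8, 85, 51, 5, 45, 93, 48, 38, 88, 90, 44, 20]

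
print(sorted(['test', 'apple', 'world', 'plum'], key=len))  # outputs ['test', 'plum', 'apple', 'world']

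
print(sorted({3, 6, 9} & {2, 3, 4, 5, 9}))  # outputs [3, 9]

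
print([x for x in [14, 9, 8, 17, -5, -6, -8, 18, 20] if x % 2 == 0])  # [14, 8, -6, -8, 18, 20]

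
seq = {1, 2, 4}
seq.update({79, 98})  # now {1, 2, 4, 79, 98}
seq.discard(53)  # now {1, 2, 4, 79, 98}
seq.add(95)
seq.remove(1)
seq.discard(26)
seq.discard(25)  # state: {2, 4, 79, 95, 98}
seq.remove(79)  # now {2, 4, 95, 98}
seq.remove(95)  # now {2, 4, 98}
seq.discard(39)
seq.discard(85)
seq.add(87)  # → {2, 4, 87, 98}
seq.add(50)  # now {2, 4, 50, 87, 98}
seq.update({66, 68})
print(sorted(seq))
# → [2, 4, 50, 66, 68, 87, 98]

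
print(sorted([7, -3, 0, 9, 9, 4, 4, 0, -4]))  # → [-4, -3, 0, 0, 4, 4, 7, 9, 9]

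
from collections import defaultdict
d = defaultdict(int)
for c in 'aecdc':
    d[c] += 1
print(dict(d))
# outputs {'a': 1, 'e': 1, 'c': 2, 'd': 1}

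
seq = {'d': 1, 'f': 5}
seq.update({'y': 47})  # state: {'d': 1, 'f': 5, 'y': 47}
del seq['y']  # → {'d': 1, 'f': 5}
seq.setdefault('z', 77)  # 77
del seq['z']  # {'d': 1, 'f': 5}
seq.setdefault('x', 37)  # 37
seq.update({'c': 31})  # {'d': 1, 'f': 5, 'x': 37, 'c': 31}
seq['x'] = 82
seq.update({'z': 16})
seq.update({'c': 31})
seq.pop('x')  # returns 82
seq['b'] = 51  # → {'d': 1, 'f': 5, 'c': 31, 'z': 16, 'b': 51}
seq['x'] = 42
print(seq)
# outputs {'d': 1, 'f': 5, 'c': 31, 'z': 16, 'b': 51, 'x': 42}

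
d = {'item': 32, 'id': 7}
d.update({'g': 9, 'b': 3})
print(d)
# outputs {'item': 32, 'id': 7, 'g': 9, 'b': 3}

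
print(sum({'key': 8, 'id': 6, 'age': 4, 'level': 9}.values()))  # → 27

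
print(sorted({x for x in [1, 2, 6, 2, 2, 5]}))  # [1, 2, 5, 6]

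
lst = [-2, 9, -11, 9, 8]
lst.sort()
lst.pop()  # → 9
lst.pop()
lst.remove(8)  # [-11, -2]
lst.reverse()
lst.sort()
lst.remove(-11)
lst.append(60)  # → [-2, 60]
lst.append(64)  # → [-2, 60, 64]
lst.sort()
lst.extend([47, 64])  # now [-2, 60, 64, 47, 64]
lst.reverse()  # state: [64, 47, 64, 60, -2]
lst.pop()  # -2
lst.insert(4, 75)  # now [64, 47, 64, 60, 75]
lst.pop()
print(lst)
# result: [64, 47, 64, 60]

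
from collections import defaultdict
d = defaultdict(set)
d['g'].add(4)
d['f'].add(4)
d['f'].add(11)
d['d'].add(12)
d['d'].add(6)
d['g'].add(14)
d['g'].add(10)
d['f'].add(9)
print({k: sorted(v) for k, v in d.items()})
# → {'g': [4, 10, 14], 'f': [4, 9, 11], 'd': [6, 12]}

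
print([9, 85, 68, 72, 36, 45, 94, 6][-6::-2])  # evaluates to [68, 9]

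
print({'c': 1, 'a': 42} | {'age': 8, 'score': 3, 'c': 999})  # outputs {'c': 999, 'a': 42, 'age': 8, 'score': 3}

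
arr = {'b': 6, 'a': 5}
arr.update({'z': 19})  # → {'b': 6, 'a': 5, 'z': 19}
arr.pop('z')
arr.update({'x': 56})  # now {'b': 6, 'a': 5, 'x': 56}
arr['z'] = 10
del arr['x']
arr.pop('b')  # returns 6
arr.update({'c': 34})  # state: {'a': 5, 'z': 10, 'c': 34}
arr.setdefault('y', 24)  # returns 24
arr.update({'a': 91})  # {'a': 91, 'z': 10, 'c': 34, 'y': 24}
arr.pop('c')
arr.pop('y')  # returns 24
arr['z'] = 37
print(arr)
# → {'a': 91, 'z': 37}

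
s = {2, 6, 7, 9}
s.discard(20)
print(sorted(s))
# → [2, 6, 7, 9]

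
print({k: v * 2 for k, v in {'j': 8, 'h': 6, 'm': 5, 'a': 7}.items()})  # {'j': 16, 'h': 12, 'm': 10, 'a': 14}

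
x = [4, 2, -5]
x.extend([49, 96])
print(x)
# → [4, 2, -5, 49, 96]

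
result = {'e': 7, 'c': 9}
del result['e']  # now {'c': 9}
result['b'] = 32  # {'c': 9, 'b': 32}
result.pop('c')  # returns 9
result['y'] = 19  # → {'b': 32, 'y': 19}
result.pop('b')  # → 32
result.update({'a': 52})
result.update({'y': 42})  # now {'y': 42, 'a': 52}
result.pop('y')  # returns 42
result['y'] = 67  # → {'a': 52, 'y': 67}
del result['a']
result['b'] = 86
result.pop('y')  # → 67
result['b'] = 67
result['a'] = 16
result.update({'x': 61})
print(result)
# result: {'b': 67, 'a': 16, 'x': 61}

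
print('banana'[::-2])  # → aaa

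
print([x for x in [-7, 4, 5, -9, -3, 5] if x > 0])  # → [4, 5, 5]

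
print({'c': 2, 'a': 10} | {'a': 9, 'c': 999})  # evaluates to {'c': 999, 'a': 9}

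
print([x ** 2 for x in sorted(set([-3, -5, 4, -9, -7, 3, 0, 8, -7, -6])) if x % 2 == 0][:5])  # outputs [36, 0, 16, 64]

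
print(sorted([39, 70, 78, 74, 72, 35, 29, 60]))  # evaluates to [29, 35, 39, 60, 70, 72, 74, 78]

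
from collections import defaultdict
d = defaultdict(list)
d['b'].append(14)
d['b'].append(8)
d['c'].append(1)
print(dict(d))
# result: {'b': [14, 8], 'c': [1]}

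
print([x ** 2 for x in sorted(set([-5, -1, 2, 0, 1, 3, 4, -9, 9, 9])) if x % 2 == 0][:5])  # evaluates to [0, 4, 16]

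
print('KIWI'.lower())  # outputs kiwi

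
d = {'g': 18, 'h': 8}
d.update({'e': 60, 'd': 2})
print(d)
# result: {'g': 18, 'h': 8, 'e': 60, 'd': 2}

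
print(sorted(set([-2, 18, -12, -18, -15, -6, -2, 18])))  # [-18, -15, -12, -6, -2, 18]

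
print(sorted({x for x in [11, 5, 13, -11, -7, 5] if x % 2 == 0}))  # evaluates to []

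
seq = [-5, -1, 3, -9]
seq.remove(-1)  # [-5, 3, -9]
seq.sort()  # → [-9, -5, 3]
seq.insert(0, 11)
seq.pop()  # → 3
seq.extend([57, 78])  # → [11, -9, -5, 57, 78]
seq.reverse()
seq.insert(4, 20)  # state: [78, 57, -5, -9, 20, 11]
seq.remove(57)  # [78, -5, -9, 20, 11]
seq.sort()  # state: [-9, -5, 11, 20, 78]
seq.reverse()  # [78, 20, 11, -5, -9]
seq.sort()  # [-9, -5, 11, 20, 78]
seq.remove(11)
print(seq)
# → [-9, -5, 20, 78]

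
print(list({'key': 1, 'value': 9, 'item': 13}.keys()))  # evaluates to ['key', 'value', 'item']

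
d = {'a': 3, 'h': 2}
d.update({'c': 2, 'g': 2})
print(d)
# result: {'a': 3, 'h': 2, 'c': 2, 'g': 2}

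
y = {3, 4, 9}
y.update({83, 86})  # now {3, 4, 9, 83, 86}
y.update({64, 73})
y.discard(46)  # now {3, 4, 9, 64, 73, 83, 86}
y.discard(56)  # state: {3, 4, 9, 64, 73, 83, 86}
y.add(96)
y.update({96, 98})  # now {3, 4, 9, 64, 73, 83, 86, 96, 98}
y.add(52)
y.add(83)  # {3, 4, 9, 52, 64, 73, 83, 86, 96, 98}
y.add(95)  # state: {3, 4, 9, 52, 64, 73, 83, 86, 95, 96, 98}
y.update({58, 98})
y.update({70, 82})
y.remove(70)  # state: {3, 4, 9, 52, 58, 64, 73, 82, 83, 86, 95, 96, 98}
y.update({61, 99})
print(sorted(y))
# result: [3, 4, 9, 52, 58, 61, 64, 73, 82, 83, 86, 95, 96, 98, 99]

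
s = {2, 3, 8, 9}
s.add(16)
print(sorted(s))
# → [2, 3, 8, 9, 16]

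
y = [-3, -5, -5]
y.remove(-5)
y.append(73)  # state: [-3, -5, 73]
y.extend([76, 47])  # [-3, -5, 73, 76, 47]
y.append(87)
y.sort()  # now [-5, -3, 47, 73, 76, 87]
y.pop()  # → 87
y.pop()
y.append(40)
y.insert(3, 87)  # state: [-5, -3, 47, 87, 73, 40]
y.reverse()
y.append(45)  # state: [40, 73, 87, 47, -3, -5, 45]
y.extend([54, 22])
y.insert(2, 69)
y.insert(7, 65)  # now [40, 73, 69, 87, 47, -3, -5, 65, 45, 54, 22]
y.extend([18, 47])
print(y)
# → [40, 73, 69, 87, 47, -3, -5, 65, 45, 54, 22, 18, 47]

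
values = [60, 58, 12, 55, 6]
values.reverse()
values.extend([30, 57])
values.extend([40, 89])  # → [6, 55, 12, 58, 60, 30, 57, 40, 89]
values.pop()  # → 89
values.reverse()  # [40, 57, 30, 60, 58, 12, 55, 6]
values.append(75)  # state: [40, 57, 30, 60, 58, 12, 55, 6, 75]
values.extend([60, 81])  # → [40, 57, 30, 60, 58, 12, 55, 6, 75, 60, 81]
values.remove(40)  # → [57, 30, 60, 58, 12, 55, 6, 75, 60, 81]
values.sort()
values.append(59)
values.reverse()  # [59, 81, 75, 60, 60, 58, 57, 55, 30, 12, 6]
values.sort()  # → [6, 12, 30, 55, 57, 58, 59, 60, 60, 75, 81]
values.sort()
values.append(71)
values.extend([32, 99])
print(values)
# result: [6, 12, 30, 55, 57, 58, 59, 60, 60, 75, 81, 71, 32, 99]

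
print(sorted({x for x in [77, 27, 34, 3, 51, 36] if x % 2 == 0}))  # [34, 36]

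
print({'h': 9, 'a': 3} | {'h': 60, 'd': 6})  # {'h': 60, 'a': 3, 'd': 6}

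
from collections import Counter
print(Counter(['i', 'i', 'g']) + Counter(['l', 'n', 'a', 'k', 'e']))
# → Counter({'i': 2, 'g': 1, 'l': 1, 'n': 1, 'a': 1, 'k': 1, 'e': 1})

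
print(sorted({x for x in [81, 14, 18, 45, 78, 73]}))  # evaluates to [14, 18, 45, 73, 78, 81]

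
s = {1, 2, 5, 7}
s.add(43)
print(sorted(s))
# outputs [1, 2, 5, 7, 43]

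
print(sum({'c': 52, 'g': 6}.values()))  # 58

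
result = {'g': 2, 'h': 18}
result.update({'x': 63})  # {'g': 2, 'h': 18, 'x': 63}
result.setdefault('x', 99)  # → 63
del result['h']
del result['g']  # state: {'x': 63}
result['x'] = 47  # {'x': 47}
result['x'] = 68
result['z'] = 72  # {'x': 68, 'z': 72}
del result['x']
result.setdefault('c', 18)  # 18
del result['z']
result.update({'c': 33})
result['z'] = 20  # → {'c': 33, 'z': 20}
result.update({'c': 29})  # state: {'c': 29, 'z': 20}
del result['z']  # {'c': 29}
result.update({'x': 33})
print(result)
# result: {'c': 29, 'x': 33}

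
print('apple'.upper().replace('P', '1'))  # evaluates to A11LE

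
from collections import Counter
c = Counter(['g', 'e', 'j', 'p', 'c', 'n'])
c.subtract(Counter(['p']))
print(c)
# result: Counter({'g': 1, 'e': 1, 'j': 1, 'c': 1, 'n': 1, 'p': 0})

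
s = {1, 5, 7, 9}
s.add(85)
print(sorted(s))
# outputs [1, 5, 7, 9, 85]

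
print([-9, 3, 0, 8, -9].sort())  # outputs None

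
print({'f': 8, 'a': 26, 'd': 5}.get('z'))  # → None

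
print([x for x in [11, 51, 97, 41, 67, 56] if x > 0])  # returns [11, 51, 97, 41, 67, 56]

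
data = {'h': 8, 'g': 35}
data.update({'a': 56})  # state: {'h': 8, 'g': 35, 'a': 56}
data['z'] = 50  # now {'h': 8, 'g': 35, 'a': 56, 'z': 50}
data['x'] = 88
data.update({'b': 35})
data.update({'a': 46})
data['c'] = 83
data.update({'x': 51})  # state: {'h': 8, 'g': 35, 'a': 46, 'z': 50, 'x': 51, 'b': 35, 'c': 83}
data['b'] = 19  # {'h': 8, 'g': 35, 'a': 46, 'z': 50, 'x': 51, 'b': 19, 'c': 83}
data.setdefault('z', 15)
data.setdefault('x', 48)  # 51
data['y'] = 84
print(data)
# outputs {'h': 8, 'g': 35, 'a': 46, 'z': 50, 'x': 51, 'b': 19, 'c': 83, 'y': 84}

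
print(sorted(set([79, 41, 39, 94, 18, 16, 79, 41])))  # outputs [16, 18, 39, 41, 79, 94]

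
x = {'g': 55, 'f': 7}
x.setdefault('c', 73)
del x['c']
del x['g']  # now {'f': 7}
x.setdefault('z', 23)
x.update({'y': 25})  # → {'f': 7, 'z': 23, 'y': 25}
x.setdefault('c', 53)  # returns 53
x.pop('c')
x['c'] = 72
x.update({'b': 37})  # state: {'f': 7, 'z': 23, 'y': 25, 'c': 72, 'b': 37}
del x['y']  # {'f': 7, 'z': 23, 'c': 72, 'b': 37}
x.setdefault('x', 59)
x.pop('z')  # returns 23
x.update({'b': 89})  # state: {'f': 7, 'c': 72, 'b': 89, 'x': 59}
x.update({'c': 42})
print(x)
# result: {'f': 7, 'c': 42, 'b': 89, 'x': 59}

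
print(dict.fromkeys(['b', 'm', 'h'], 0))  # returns {'b': 0, 'm': 0, 'h': 0}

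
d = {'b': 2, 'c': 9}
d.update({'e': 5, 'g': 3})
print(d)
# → {'b': 2, 'c': 9, 'e': 5, 'g': 3}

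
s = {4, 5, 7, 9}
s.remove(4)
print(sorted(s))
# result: [5, 7, 9]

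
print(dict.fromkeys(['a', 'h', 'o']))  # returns {'a': None, 'h': None, 'o': None}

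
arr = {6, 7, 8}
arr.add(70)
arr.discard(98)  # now {6, 7, 8, 70}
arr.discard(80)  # {6, 7, 8, 70}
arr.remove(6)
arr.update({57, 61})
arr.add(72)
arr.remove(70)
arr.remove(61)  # {7, 8, 57, 72}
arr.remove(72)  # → {7, 8, 57}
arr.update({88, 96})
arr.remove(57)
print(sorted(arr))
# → [7, 8, 88, 96]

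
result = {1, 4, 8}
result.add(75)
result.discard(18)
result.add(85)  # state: {1, 4, 8, 75, 85}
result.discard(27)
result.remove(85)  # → {1, 4, 8, 75}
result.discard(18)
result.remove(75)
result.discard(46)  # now {1, 4, 8}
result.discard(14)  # {1, 4, 8}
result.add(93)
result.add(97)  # {1, 4, 8, 93, 97}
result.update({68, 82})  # {1, 4, 8, 68, 82, 93, 97}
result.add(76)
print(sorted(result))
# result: [1, 4, 8, 68, 76, 82, 93, 97]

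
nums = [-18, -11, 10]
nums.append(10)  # [-18, -11, 10, 10]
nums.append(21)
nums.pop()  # 21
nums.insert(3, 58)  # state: [-18, -11, 10, 58, 10]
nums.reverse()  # [10, 58, 10, -11, -18]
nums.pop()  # -18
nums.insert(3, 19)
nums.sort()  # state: [-11, 10, 10, 19, 58]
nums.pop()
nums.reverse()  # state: [19, 10, 10, -11]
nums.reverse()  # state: [-11, 10, 10, 19]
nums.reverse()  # [19, 10, 10, -11]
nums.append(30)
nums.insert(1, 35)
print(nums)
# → [19, 35, 10, 10, -11, 30]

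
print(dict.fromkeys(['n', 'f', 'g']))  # {'n': None, 'f': None, 'g': None}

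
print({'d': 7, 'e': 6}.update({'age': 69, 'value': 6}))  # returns None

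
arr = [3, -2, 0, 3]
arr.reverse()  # [3, 0, -2, 3]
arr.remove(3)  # [0, -2, 3]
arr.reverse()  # [3, -2, 0]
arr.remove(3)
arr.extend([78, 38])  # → [-2, 0, 78, 38]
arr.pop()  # 38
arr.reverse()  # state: [78, 0, -2]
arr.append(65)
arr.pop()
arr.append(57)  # [78, 0, -2, 57]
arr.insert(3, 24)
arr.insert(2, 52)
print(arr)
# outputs [78, 0, 52, -2, 24, 57]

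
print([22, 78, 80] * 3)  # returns [22, 78, 80, 22, 78, 80, 22, 78, 80]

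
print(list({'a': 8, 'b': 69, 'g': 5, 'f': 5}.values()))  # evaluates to [8, 69, 5, 5]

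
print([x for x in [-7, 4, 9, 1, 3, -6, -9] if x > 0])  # [4, 9, 1, 3]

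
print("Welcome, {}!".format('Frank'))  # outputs Welcome, Frank!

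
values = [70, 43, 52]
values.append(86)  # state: [70, 43, 52, 86]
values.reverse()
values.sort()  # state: [43, 52, 70, 86]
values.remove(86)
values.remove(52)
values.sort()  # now [43, 70]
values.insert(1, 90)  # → [43, 90, 70]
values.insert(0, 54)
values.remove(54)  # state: [43, 90, 70]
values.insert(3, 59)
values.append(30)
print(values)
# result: [43, 90, 70, 59, 30]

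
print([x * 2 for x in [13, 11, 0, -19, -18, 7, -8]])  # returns [26, 22, 0, -38, -36, 14, -16]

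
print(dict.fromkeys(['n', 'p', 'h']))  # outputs {'n': None, 'p': None, 'h': None}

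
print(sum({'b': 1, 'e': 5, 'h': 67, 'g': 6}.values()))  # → 79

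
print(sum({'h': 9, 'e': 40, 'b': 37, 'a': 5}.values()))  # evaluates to 91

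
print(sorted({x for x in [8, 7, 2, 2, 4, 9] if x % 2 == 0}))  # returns [2, 4, 8]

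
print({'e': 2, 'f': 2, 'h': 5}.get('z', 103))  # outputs 103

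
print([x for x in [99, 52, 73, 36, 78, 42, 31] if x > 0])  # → [99, 52, 73, 36, 78, 42, 31]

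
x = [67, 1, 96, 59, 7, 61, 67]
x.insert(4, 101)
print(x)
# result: [67, 1, 96, 59, 101, 7, 61, 67]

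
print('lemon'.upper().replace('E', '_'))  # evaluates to L_MON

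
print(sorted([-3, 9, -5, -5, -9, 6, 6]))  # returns [-9, -5, -5, -3, 6, 6, 9]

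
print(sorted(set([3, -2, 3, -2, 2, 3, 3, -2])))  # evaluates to [-2, 2, 3]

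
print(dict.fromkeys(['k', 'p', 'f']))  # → {'k': None, 'p': None, 'f': None}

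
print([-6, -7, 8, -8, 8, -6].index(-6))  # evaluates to 0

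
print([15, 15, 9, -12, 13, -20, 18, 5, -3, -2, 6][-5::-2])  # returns [18, 13, 9, 15]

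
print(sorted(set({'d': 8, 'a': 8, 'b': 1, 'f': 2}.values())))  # [1, 2, 8]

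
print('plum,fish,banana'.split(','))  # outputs ['plum', 'fish', 'banana']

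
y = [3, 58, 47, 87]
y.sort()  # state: [3, 47, 58, 87]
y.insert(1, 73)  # [3, 73, 47, 58, 87]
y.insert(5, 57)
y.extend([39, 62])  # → [3, 73, 47, 58, 87, 57, 39, 62]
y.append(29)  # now [3, 73, 47, 58, 87, 57, 39, 62, 29]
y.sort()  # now [3, 29, 39, 47, 57, 58, 62, 73, 87]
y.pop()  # 87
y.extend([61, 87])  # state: [3, 29, 39, 47, 57, 58, 62, 73, 61, 87]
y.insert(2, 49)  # [3, 29, 49, 39, 47, 57, 58, 62, 73, 61, 87]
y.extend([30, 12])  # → [3, 29, 49, 39, 47, 57, 58, 62, 73, 61, 87, 30, 12]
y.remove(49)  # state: [3, 29, 39, 47, 57, 58, 62, 73, 61, 87, 30, 12]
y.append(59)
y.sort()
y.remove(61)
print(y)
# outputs [3, 12, 29, 30, 39, 47, 57, 58, 59, 62, 73, 87]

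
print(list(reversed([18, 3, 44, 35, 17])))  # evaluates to [17, 35, 44, 3, 18]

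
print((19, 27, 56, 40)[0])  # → 19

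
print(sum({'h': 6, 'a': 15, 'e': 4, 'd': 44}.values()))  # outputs 69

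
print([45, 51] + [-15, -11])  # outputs [45, 51, -15, -11]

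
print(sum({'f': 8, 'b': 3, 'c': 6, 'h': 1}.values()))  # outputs 18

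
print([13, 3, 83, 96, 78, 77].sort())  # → None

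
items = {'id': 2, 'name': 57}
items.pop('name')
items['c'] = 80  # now {'id': 2, 'c': 80}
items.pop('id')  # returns 2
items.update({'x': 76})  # {'c': 80, 'x': 76}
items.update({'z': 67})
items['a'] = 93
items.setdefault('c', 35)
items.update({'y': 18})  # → {'c': 80, 'x': 76, 'z': 67, 'a': 93, 'y': 18}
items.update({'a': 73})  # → {'c': 80, 'x': 76, 'z': 67, 'a': 73, 'y': 18}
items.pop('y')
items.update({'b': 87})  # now {'c': 80, 'x': 76, 'z': 67, 'a': 73, 'b': 87}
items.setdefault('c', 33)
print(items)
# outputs {'c': 80, 'x': 76, 'z': 67, 'a': 73, 'b': 87}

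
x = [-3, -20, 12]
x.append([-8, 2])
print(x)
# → [-3, -20, 12, [-8, 2]]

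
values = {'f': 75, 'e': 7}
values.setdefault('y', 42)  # 42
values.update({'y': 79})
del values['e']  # {'f': 75, 'y': 79}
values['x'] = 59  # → {'f': 75, 'y': 79, 'x': 59}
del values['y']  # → {'f': 75, 'x': 59}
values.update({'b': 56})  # {'f': 75, 'x': 59, 'b': 56}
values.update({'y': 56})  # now {'f': 75, 'x': 59, 'b': 56, 'y': 56}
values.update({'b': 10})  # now {'f': 75, 'x': 59, 'b': 10, 'y': 56}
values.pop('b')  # 10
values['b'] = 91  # {'f': 75, 'x': 59, 'y': 56, 'b': 91}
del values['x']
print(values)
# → {'f': 75, 'y': 56, 'b': 91}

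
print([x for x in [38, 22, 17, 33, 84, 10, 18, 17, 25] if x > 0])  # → [38, 22, 17, 33, 84, 10, 18, 17, 25]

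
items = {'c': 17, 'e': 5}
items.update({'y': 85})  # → {'c': 17, 'e': 5, 'y': 85}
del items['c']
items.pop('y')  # 85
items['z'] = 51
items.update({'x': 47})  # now {'e': 5, 'z': 51, 'x': 47}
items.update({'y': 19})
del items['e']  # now {'z': 51, 'x': 47, 'y': 19}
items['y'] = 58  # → {'z': 51, 'x': 47, 'y': 58}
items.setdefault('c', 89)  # 89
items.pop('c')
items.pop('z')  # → 51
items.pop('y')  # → 58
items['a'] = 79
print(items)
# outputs {'x': 47, 'a': 79}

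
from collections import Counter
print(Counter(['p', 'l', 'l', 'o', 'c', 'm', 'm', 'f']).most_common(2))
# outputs [('l', 2), ('m', 2)]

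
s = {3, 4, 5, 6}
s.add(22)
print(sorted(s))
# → [3, 4, 5, 6, 22]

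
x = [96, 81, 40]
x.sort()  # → [40, 81, 96]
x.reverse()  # [96, 81, 40]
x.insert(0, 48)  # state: [48, 96, 81, 40]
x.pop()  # 40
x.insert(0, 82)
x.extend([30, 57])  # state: [82, 48, 96, 81, 30, 57]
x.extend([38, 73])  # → [82, 48, 96, 81, 30, 57, 38, 73]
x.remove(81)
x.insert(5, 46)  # [82, 48, 96, 30, 57, 46, 38, 73]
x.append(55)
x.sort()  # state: [30, 38, 46, 48, 55, 57, 73, 82, 96]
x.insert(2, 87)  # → [30, 38, 87, 46, 48, 55, 57, 73, 82, 96]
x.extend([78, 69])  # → [30, 38, 87, 46, 48, 55, 57, 73, 82, 96, 78, 69]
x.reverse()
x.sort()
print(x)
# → [30, 38, 46, 48, 55, 57, 69, 73, 78, 82, 87, 96]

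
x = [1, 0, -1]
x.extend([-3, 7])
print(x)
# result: [1, 0, -1, -3, 7]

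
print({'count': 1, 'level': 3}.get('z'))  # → None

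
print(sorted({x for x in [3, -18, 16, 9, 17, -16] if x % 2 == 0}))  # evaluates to [-18, -16, 16]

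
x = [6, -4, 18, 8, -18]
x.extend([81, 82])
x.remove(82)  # [6, -4, 18, 8, -18, 81]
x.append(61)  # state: [6, -4, 18, 8, -18, 81, 61]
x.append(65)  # [6, -4, 18, 8, -18, 81, 61, 65]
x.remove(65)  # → [6, -4, 18, 8, -18, 81, 61]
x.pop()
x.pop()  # 81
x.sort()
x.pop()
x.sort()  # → [-18, -4, 6, 8]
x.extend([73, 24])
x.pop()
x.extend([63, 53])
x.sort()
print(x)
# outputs [-18, -4, 6, 8, 53, 63, 73]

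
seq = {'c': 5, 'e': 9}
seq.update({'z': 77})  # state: {'c': 5, 'e': 9, 'z': 77}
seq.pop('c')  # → 5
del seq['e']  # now {'z': 77}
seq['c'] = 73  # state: {'z': 77, 'c': 73}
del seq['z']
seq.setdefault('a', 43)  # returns 43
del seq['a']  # {'c': 73}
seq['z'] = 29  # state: {'c': 73, 'z': 29}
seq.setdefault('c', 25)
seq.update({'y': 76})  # {'c': 73, 'z': 29, 'y': 76}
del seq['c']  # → {'z': 29, 'y': 76}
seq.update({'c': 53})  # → {'z': 29, 'y': 76, 'c': 53}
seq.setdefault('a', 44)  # 44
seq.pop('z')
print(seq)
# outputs {'y': 76, 'c': 53, 'a': 44}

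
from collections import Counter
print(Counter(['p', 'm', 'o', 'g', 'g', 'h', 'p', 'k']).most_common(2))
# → [('p', 2), ('g', 2)]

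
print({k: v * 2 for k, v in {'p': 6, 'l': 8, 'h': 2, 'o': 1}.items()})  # {'p': 12, 'l': 16, 'h': 4, 'o': 2}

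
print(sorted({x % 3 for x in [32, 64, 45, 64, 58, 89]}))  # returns [0, 1, 2]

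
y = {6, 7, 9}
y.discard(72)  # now {6, 7, 9}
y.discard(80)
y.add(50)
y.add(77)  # {6, 7, 9, 50, 77}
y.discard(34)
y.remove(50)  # {6, 7, 9, 77}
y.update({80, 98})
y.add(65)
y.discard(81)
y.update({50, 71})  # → {6, 7, 9, 50, 65, 71, 77, 80, 98}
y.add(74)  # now {6, 7, 9, 50, 65, 71, 74, 77, 80, 98}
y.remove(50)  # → {6, 7, 9, 65, 71, 74, 77, 80, 98}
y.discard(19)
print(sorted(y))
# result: [6, 7, 9, 65, 71, 74, 77, 80, 98]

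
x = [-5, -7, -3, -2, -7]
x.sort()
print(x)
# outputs [-7, -7, -5, -3, -2]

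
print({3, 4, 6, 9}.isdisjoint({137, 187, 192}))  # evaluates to True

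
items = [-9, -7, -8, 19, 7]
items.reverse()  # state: [7, 19, -8, -7, -9]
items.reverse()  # [-9, -7, -8, 19, 7]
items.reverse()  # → [7, 19, -8, -7, -9]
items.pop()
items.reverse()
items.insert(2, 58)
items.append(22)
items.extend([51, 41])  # [-7, -8, 58, 19, 7, 22, 51, 41]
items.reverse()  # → [41, 51, 22, 7, 19, 58, -8, -7]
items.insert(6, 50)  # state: [41, 51, 22, 7, 19, 58, 50, -8, -7]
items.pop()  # -7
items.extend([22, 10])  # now [41, 51, 22, 7, 19, 58, 50, -8, 22, 10]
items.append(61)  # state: [41, 51, 22, 7, 19, 58, 50, -8, 22, 10, 61]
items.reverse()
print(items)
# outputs [61, 10, 22, -8, 50, 58, 19, 7, 22, 51, 41]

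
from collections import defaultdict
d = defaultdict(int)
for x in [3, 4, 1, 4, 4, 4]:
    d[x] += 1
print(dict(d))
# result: {3: 1, 4: 4, 1: 1}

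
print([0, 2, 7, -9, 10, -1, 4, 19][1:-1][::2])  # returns [2, -9, -1]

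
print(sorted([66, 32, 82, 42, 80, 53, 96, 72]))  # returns [32, 42, 53, 66, 72, 80, 82, 96]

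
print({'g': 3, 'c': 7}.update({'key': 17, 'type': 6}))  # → None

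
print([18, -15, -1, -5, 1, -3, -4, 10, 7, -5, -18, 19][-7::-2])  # [-3, -5, -15]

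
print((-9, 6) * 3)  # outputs (-9, 6, -9, 6, -9, 6)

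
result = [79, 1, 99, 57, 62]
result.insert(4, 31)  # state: [79, 1, 99, 57, 31, 62]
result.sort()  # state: [1, 31, 57, 62, 79, 99]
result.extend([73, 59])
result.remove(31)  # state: [1, 57, 62, 79, 99, 73, 59]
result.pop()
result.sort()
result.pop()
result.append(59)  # [1, 57, 62, 73, 79, 59]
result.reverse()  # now [59, 79, 73, 62, 57, 1]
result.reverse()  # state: [1, 57, 62, 73, 79, 59]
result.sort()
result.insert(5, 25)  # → [1, 57, 59, 62, 73, 25, 79]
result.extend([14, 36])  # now [1, 57, 59, 62, 73, 25, 79, 14, 36]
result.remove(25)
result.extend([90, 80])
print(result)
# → [1, 57, 59, 62, 73, 79, 14, 36, 90, 80]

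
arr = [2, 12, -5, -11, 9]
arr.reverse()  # [9, -11, -5, 12, 2]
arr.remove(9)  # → [-11, -5, 12, 2]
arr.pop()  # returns 2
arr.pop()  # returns 12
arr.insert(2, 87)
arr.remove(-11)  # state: [-5, 87]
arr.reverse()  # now [87, -5]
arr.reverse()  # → [-5, 87]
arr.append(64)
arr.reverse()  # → [64, 87, -5]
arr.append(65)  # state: [64, 87, -5, 65]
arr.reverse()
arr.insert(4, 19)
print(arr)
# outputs [65, -5, 87, 64, 19]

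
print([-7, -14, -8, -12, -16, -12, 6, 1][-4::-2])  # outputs [-16, -8, -7]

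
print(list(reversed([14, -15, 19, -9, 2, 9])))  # [9, 2, -9, 19, -15, 14]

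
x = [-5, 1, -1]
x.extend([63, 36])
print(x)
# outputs [-5, 1, -1, 63, 36]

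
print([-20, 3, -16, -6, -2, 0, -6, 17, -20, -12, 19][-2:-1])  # [-12]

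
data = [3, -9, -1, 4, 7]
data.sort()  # [-9, -1, 3, 4, 7]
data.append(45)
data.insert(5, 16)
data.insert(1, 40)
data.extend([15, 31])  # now [-9, 40, -1, 3, 4, 7, 16, 45, 15, 31]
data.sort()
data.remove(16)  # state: [-9, -1, 3, 4, 7, 15, 31, 40, 45]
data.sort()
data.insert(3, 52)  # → [-9, -1, 3, 52, 4, 7, 15, 31, 40, 45]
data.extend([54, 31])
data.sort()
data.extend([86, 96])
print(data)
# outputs [-9, -1, 3, 4, 7, 15, 31, 31, 40, 45, 52, 54, 86, 96]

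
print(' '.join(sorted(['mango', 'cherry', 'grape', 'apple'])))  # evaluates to apple cherry grape mango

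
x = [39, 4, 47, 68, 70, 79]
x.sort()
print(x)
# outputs [4, 39, 47, 68, 70, 79]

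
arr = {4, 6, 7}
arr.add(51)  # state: {4, 6, 7, 51}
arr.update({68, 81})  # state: {4, 6, 7, 51, 68, 81}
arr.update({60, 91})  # {4, 6, 7, 51, 60, 68, 81, 91}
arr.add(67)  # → {4, 6, 7, 51, 60, 67, 68, 81, 91}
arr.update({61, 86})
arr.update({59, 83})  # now {4, 6, 7, 51, 59, 60, 61, 67, 68, 81, 83, 86, 91}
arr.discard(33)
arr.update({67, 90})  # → {4, 6, 7, 51, 59, 60, 61, 67, 68, 81, 83, 86, 90, 91}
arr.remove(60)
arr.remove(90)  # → {4, 6, 7, 51, 59, 61, 67, 68, 81, 83, 86, 91}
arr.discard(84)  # {4, 6, 7, 51, 59, 61, 67, 68, 81, 83, 86, 91}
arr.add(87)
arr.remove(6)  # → {4, 7, 51, 59, 61, 67, 68, 81, 83, 86, 87, 91}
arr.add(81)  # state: {4, 7, 51, 59, 61, 67, 68, 81, 83, 86, 87, 91}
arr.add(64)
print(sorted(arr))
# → [4, 7, 51, 59, 61, 64, 67, 68, 81, 83, 86, 87, 91]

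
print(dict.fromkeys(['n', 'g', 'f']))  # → {'n': None, 'g': None, 'f': None}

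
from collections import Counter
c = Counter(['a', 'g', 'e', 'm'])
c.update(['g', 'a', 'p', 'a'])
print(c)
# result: Counter({'a': 3, 'g': 2, 'e': 1, 'm': 1, 'p': 1})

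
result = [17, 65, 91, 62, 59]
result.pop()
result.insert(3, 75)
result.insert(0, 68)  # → [68, 17, 65, 91, 75, 62]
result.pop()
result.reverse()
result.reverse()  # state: [68, 17, 65, 91, 75]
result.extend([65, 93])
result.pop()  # 93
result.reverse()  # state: [65, 75, 91, 65, 17, 68]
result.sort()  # [17, 65, 65, 68, 75, 91]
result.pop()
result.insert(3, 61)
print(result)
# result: [17, 65, 65, 61, 68, 75]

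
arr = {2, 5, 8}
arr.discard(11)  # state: {2, 5, 8}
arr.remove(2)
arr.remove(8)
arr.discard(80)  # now {5}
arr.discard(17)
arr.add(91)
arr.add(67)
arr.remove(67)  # {5, 91}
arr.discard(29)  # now {5, 91}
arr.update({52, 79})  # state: {5, 52, 79, 91}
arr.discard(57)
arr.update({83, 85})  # {5, 52, 79, 83, 85, 91}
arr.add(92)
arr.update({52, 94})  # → {5, 52, 79, 83, 85, 91, 92, 94}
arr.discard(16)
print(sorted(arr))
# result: [5, 52, 79, 83, 85, 91, 92, 94]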